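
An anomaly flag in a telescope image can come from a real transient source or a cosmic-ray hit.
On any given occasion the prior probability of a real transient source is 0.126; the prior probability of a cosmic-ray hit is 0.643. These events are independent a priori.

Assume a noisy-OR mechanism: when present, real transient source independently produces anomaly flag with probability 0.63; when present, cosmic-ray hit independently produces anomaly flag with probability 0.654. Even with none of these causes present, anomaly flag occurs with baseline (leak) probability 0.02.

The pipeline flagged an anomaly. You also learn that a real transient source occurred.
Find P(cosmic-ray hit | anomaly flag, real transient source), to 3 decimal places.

Under noisy-OR, P(anomaly flag | causes) = 1 − (1−0.02)·∏(1−qᵢ) over the active causes.
P(anomaly flag | real transient source) = 0.6374×0.357 + 0.87454×0.643 = 0.227552 + 0.562329 = 0.789881
Of this, 0.562329 comes from 0.87454×0.643 (the cosmic-ray hit=true cases).
P(cosmic-ray hit | anomaly flag, real transient source) = 0.562329 / 0.789881 ≈ 0.712

P(cosmic-ray hit | anomaly flag, real transient source) ≈ 0.712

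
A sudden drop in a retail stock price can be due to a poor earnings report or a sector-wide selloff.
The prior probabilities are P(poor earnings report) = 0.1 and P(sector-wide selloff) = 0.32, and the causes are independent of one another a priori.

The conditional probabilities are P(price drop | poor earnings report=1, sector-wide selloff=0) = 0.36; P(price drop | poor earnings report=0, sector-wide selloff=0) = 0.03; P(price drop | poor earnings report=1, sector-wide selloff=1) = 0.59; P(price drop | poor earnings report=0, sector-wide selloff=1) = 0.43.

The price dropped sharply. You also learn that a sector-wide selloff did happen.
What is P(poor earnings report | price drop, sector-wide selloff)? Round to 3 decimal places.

P(poor earnings report | price drop, sector-wide selloff) ≈ 0.132

P(price drop | sector-wide selloff) = 0.43×0.9 + 0.59×0.1 = 0.387000 + 0.059000 = 0.446000
Of this, 0.059000 comes from 0.59×0.1 (the poor earnings report=true cases).
So P(poor earnings report | price drop, sector-wide selloff) = 0.059000/0.446000 ≈ 0.132.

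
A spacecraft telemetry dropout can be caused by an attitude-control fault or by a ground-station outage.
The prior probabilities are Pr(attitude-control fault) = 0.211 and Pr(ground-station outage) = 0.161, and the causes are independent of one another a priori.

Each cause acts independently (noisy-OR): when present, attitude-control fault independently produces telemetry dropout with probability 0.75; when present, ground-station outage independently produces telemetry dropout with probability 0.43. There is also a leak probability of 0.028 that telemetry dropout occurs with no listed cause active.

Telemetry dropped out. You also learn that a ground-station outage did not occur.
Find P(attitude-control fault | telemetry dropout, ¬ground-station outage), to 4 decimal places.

P(attitude-control fault | telemetry dropout, ¬ground-station outage) ≈ 0.8785

Under noisy-OR, P(telemetry dropout | causes) = 1 − (1−0.028)·∏(1−qᵢ) over the active causes.
Weight on attitude-control fault=true, given the evidence: 0.757·0.211 = 0.159727
The normalizing constant is 0.028·0.789 + 0.757·0.211 = 0.181819
Posterior = 0.159727 / 0.181819 ≈ 0.8785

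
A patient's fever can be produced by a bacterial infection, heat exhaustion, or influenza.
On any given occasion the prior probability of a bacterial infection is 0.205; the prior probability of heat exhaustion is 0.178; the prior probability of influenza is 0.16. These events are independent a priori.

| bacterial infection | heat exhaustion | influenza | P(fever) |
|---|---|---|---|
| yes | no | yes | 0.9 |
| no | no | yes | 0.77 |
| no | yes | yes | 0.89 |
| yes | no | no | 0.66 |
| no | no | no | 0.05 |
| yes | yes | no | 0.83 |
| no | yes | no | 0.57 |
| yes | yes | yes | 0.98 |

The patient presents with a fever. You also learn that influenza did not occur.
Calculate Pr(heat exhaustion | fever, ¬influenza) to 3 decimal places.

Pr(heat exhaustion | fever, ¬influenza) ≈ 0.435

Enumerate the 4 (bacterial infection, heat exhaustion) configurations and weight by the priors:
  P(fever | ¬influenza) = 0.05×0.795×0.822 + 0.57×0.795×0.178 + 0.66×0.205×0.822 + 0.83×0.205×0.178
        = 0.032675 + 0.080661 + 0.111217 + 0.030287 = 0.254840
The terms with heat exhaustion present sum to 0.110948, so
  P(heat exhaustion | fever, ¬influenza) = 0.110948 / 0.254840 ≈ 0.435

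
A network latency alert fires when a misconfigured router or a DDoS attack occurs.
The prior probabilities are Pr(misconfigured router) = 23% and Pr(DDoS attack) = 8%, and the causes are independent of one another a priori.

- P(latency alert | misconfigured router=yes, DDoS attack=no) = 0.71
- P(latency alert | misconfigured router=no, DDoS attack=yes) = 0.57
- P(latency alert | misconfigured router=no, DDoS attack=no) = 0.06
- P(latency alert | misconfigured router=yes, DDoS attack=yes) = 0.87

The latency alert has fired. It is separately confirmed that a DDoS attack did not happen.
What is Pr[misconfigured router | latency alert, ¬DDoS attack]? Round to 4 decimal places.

Numerator (weight on configurations with misconfigured router): 0.71·0.23 = 0.163300
The normalizing constant is 0.06·0.77 + 0.71·0.23 = 0.209500
Posterior = 0.163300 / 0.209500 ≈ 0.7795

Pr[misconfigured router | latency alert, ¬DDoS attack] ≈ 0.7795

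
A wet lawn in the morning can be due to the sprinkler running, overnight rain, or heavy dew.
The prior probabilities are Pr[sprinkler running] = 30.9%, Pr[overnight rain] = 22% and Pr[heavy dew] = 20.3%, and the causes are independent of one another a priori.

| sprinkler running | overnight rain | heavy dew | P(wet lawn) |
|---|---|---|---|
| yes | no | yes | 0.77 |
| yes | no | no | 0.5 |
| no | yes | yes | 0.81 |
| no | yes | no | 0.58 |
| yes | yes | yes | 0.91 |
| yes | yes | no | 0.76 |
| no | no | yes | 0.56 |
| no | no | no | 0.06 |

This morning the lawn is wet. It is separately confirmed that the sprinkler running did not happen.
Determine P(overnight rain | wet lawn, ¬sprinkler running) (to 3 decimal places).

P(wet lawn | ¬sprinkler running) = 0.06×0.78×0.797 + 0.56×0.78×0.203 + 0.58×0.22×0.797 + 0.81×0.22×0.203 = 0.037300 + 0.088670 + 0.101697 + 0.036175 = 0.263842
Of this, 0.137872 comes from 0.101697 + 0.036175 (the overnight rain=true cases).
P(overnight rain | wet lawn, ¬sprinkler running) = 0.137872 / 0.263842 ≈ 0.523

P(overnight rain | wet lawn, ¬sprinkler running) ≈ 0.523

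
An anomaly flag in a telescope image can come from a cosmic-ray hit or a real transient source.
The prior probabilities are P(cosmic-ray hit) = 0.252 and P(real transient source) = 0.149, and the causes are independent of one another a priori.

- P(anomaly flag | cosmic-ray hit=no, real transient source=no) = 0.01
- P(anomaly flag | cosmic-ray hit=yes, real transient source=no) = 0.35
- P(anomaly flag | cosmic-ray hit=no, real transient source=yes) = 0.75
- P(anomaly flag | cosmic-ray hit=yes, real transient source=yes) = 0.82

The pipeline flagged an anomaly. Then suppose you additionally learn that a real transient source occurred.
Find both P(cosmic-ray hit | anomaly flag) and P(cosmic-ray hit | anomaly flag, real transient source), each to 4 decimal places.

Enumerate the 4 (cosmic-ray hit, real transient source) configurations and weight by the priors:
  P(anomaly flag) = 0.01×0.748×0.851 + 0.75×0.748×0.149 + 0.35×0.252×0.851 + 0.82×0.252×0.149
        = 0.006365 + 0.083589 + 0.075058 + 0.030789 = 0.195801
Keeping only the cosmic-ray hit-present terms gives 0.105847, so
  P(cosmic-ray hit | anomaly flag) = 0.105847 / 0.195801 ≈ 0.5406

Now condition on the additional information:
For the numerator, keep only cosmic-ray hit=true terms: 0.82×0.252 = 0.206640
Normalizer over all consistent configurations: 0.75×0.748 + 0.82×0.252 = 0.767640
P(cosmic-ray hit | anomaly flag, real transient source) = 0.206640/0.767640 ≈ 0.2692
Conditioning on real transient source lowers the posterior on cosmic-ray hit: the classic explaining-away effect in a common-effect structure.

P(cosmic-ray hit | anomaly flag) ≈ 0.5406; P(cosmic-ray hit | anomaly flag, real transient source) ≈ 0.2692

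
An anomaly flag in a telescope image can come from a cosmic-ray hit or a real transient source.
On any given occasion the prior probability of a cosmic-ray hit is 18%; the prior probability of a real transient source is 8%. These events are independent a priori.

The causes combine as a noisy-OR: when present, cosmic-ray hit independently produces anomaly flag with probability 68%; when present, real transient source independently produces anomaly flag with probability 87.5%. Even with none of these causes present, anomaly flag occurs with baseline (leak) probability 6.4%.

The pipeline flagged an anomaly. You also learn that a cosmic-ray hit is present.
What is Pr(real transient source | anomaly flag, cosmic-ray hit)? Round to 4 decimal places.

Pr(real transient source | anomaly flag, cosmic-ray hit) ≈ 0.1067

Under noisy-OR, P(anomaly flag | causes) = 1 − (1−0.064)·∏(1−qᵢ) over the active causes.
P(anomaly flag | cosmic-ray hit) = 0.70048×0.92 + 0.96256×0.08 = 0.644442 + 0.077005 = 0.721447
The real transient source-present share is 0.96256×0.08 = 0.077005.
P(real transient source | anomaly flag, cosmic-ray hit) = 0.077005 / 0.721447 ≈ 0.1067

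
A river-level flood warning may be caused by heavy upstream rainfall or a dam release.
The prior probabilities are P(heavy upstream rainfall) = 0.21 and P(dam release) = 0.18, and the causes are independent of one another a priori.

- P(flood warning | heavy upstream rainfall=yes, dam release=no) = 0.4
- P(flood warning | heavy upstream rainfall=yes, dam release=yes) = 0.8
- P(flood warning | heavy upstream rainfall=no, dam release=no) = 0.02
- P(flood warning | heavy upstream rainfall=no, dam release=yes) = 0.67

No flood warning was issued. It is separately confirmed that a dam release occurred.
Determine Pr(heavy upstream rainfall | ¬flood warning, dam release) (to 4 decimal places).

Pr(heavy upstream rainfall | ¬flood warning, dam release) ≈ 0.1388

Weight on heavy upstream rainfall=true, given the evidence: 0.2×0.21 = 0.042000
Denominator P(¬flood warning | dam release): 0.33×0.79 + 0.2×0.21 = 0.302700
Posterior = 0.042000 / 0.302700 ≈ 0.1388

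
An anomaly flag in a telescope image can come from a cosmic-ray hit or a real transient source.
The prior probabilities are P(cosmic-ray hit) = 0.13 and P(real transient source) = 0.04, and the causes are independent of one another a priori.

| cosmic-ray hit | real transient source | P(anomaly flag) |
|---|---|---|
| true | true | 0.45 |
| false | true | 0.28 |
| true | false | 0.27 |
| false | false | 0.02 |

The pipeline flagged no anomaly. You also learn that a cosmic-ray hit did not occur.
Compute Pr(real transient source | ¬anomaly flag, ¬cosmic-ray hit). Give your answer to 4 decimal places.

Pr(real transient source | ¬anomaly flag, ¬cosmic-ray hit) ≈ 0.0297

By total probability over both values of real transient source:
  P(¬anomaly flag | ¬cosmic-ray hit) = 0.98·0.96 + 0.72·0.04
        = 0.940800 + 0.028800 = 0.969600
The terms with real transient source present sum to 0.028800, so
  P(real transient source | ¬anomaly flag, ¬cosmic-ray hit) = 0.028800 / 0.969600 ≈ 0.0297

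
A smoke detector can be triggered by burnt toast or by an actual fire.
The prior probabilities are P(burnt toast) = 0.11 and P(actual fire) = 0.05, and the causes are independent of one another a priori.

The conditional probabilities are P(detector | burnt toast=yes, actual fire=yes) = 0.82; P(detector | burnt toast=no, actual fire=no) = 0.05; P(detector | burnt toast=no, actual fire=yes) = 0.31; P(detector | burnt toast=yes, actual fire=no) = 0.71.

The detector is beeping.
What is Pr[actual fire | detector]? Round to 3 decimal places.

Pr[actual fire | detector] ≈ 0.136

Numerator (weight on configurations with actual fire): 0.013795 + 0.004510 = 0.018305
Normalizer over all consistent configurations: 0.05×0.89×0.95 + 0.31×0.89×0.05 + 0.71×0.11×0.95 + 0.82×0.11×0.05 = 0.134775
P(actual fire | detector) = 0.018305/0.134775 ≈ 0.136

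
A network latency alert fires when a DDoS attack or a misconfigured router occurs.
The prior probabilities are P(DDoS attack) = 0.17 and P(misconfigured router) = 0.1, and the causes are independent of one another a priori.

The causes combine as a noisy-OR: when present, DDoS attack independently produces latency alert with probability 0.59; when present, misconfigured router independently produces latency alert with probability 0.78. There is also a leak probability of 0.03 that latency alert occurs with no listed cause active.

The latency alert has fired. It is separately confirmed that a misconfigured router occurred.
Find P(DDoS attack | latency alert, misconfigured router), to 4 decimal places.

Under noisy-OR, P(latency alert | causes) = 1 − (1−0.03)·∏(1−qᵢ) over the active causes.
P(latency alert | misconfigured router) = 0.7866·0.83 + 0.912506·0.17 = 0.652878 + 0.155126 = 0.808004
The DDoS attack-present share is 0.912506·0.17 = 0.155126.
Hence the posterior is 0.155126/0.808004 ≈ 0.1920.

P(DDoS attack | latency alert, misconfigured router) ≈ 0.1920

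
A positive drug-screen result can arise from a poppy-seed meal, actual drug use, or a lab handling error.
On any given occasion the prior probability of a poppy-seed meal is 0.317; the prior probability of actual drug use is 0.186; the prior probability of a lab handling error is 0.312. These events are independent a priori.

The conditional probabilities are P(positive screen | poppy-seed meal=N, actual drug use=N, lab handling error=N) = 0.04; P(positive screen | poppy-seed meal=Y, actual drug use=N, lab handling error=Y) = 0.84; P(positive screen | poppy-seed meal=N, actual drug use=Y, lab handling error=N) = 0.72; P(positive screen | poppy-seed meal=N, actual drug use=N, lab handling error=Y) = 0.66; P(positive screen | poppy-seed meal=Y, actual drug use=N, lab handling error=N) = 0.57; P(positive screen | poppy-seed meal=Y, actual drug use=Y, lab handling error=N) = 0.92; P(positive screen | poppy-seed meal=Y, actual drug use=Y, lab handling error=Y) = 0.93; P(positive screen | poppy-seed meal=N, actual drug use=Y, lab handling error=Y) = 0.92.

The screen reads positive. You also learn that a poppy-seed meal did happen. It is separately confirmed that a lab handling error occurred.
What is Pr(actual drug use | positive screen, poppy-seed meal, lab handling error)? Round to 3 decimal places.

Sum P(positive screen|·) weighted by the priors over both values of actual drug use:
  P(positive screen | poppy-seed meal, lab handling error) = 0.84*0.814 + 0.93*0.186
        = 0.683760 + 0.172980 = 0.856740
Keeping only the actual drug use-present terms gives 0.172980, so
  P(actual drug use | positive screen, poppy-seed meal, lab handling error) = 0.172980 / 0.856740 ≈ 0.202

Pr(actual drug use | positive screen, poppy-seed meal, lab handling error) ≈ 0.202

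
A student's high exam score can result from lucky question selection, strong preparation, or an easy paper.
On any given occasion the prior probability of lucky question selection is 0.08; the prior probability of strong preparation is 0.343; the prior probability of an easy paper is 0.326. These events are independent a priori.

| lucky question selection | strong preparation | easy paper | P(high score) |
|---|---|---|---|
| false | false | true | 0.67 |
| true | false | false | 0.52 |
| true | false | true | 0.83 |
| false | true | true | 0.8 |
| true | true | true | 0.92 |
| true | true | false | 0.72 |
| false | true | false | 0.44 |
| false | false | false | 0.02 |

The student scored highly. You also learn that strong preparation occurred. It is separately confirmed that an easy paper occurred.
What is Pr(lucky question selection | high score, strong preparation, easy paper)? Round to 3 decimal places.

Pr(lucky question selection | high score, strong preparation, easy paper) ≈ 0.091

For the numerator, keep only lucky question selection=true terms: 0.92×0.08 = 0.073600
Denominator P(high score | strong preparation, easy paper): 0.8×0.92 + 0.92×0.08 = 0.809600
P(lucky question selection | high score, strong preparation, easy paper) = 0.073600/0.809600 ≈ 0.091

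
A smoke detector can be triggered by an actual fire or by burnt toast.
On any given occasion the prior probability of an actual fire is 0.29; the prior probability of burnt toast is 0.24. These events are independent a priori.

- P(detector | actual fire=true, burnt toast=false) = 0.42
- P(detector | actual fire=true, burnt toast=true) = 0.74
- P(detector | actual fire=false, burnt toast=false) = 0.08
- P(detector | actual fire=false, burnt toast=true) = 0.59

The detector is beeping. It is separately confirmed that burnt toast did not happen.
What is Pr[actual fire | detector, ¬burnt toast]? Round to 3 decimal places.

Pr[actual fire | detector, ¬burnt toast] ≈ 0.682

Numerator (weight on configurations with actual fire): 0.42·0.29 = 0.121800
Normalizer over all consistent configurations: 0.08·0.71 + 0.42·0.29 = 0.178600
P(actual fire | detector, ¬burnt toast) = 0.121800/0.178600 ≈ 0.682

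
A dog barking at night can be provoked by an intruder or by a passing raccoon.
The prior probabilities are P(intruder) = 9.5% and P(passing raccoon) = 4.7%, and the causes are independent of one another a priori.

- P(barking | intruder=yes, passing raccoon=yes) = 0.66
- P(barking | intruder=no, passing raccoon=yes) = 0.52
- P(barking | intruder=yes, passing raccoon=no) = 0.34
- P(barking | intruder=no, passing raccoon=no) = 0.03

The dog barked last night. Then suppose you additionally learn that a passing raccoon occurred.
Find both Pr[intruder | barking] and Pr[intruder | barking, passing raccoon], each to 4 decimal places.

Pr[intruder | barking] ≈ 0.4127; Pr[intruder | barking, passing raccoon] ≈ 0.1176

P(barking) = 0.03*0.905*0.953 + 0.52*0.905*0.047 + 0.34*0.095*0.953 + 0.66*0.095*0.047 = 0.025874 + 0.022118 + 0.030782 + 0.002947 = 0.081721
Restricting to configurations with intruder present: 0.030782 + 0.002947 = 0.033729.
So P(intruder | barking) = 0.033729/0.081721 ≈ 0.4127.

Now condition on the additional information:
Sum P(barking|·) weighted by the priors over both values of intruder:
  P(barking | passing raccoon) = 0.52·0.905 + 0.66·0.095
        = 0.470600 + 0.062700 = 0.533300
The terms with intruder present sum to 0.062700, so
  P(intruder | barking, passing raccoon) = 0.062700 / 0.533300 ≈ 0.1176
— passing raccoon explains away the evidence for intruder.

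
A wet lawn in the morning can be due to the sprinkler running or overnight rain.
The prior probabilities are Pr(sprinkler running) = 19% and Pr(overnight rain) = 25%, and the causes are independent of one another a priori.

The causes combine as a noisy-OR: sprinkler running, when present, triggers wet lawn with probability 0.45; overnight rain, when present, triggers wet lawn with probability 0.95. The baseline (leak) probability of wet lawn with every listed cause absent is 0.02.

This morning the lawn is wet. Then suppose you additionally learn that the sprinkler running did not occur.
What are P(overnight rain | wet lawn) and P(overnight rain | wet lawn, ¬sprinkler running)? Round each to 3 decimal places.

P(overnight rain | wet lawn) ≈ 0.754; P(overnight rain | wet lawn, ¬sprinkler running) ≈ 0.941

Under noisy-OR, P(wet lawn | causes) = 1 − (1−0.02)·∏(1−qᵢ) over the active causes.
P(wet lawn) = 0.02*0.81*0.75 + 0.951*0.81*0.25 + 0.461*0.19*0.75 + 0.97305*0.19*0.25 = 0.012150 + 0.192578 + 0.065693 + 0.046220 = 0.316641
The overnight rain-present share is 0.192578 + 0.046220 = 0.238798.
Hence the posterior is 0.238798/0.316641 ≈ 0.754.

Now condition on the additional information:
Sum P(wet lawn|·) weighted by the priors over both values of overnight rain:
  P(wet lawn | ¬sprinkler running) = 0.02·0.75 + 0.951·0.25
        = 0.015000 + 0.237750 = 0.252750
Keeping only the overnight rain-present terms gives 0.237750, so
  P(overnight rain | wet lawn, ¬sprinkler running) = 0.237750 / 0.252750 ≈ 0.941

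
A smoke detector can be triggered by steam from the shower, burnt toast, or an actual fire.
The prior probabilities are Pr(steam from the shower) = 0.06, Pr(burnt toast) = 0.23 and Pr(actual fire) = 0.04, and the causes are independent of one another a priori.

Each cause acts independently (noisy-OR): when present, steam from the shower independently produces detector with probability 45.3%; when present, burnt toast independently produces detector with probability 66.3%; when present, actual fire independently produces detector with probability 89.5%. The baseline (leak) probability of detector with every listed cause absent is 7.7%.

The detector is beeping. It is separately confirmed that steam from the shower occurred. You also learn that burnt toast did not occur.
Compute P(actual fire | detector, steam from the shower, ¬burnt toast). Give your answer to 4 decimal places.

Under noisy-OR, P(detector | causes) = 1 − (1−0.077)·∏(1−qᵢ) over the active causes.
P(detector | steam from the shower, ¬burnt toast) = 0.495119*0.96 + 0.946987*0.04 = 0.475314 + 0.037879 = 0.513193
The actual fire-present share is 0.946987*0.04 = 0.037879.
Hence the posterior is 0.037879/0.513193 ≈ 0.0738.

P(actual fire | detector, steam from the shower, ¬burnt toast) ≈ 0.0738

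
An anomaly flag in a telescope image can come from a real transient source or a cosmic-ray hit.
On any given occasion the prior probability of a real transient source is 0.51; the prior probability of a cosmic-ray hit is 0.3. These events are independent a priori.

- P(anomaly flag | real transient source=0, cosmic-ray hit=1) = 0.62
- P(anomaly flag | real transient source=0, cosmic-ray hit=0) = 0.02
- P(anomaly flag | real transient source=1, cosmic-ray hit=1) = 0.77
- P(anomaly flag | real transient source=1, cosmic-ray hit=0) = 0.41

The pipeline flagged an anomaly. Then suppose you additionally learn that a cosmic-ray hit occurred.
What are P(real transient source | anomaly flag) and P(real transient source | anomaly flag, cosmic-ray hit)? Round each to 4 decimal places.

Weight on real transient source=true, given the evidence: 0.146370 + 0.117810 = 0.264180
Normalizer over all consistent configurations: 0.02*0.49*0.7 + 0.62*0.49*0.3 + 0.41*0.51*0.7 + 0.77*0.51*0.3 = 0.362180
P(real transient source | anomaly flag) = 0.264180/0.362180 ≈ 0.7294

Now also conditioning on cosmic-ray hit=true:
By total probability over both values of real transient source:
  P(anomaly flag | cosmic-ray hit) = 0.62·0.49 + 0.77·0.51
        = 0.303800 + 0.392700 = 0.696500
The terms with real transient source present sum to 0.392700, so
  P(real transient source | anomaly flag, cosmic-ray hit) = 0.392700 / 0.696500 ≈ 0.5638
The drop from 0.7294 to 0.5638 is the explaining-away (discounting) effect.

P(real transient source | anomaly flag) ≈ 0.7294; P(real transient source | anomaly flag, cosmic-ray hit) ≈ 0.5638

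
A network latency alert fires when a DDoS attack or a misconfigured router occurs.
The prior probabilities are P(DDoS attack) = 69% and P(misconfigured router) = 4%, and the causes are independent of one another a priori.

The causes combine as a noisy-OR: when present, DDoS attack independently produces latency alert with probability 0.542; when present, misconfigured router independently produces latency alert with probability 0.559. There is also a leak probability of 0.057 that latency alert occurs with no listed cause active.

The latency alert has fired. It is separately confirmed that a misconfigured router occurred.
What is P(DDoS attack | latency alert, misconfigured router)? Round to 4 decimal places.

Under noisy-OR, P(latency alert | causes) = 1 − (1−0.057)·∏(1−qᵢ) over the active causes.
For the numerator, keep only DDoS attack=true terms: 0.809535·0.69 = 0.558579
The normalizing constant is 0.584137·0.31 + 0.809535·0.69 = 0.739661
P(DDoS attack | latency alert, misconfigured router) = 0.558579/0.739661 ≈ 0.7552

P(DDoS attack | latency alert, misconfigured router) ≈ 0.7552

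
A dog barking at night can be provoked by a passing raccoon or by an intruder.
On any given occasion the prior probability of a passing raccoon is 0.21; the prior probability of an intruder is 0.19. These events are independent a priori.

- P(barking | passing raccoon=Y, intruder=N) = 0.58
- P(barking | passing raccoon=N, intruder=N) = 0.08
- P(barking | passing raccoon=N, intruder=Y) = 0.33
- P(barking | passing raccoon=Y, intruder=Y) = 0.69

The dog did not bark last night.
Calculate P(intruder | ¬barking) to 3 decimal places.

For the numerator, keep only intruder=true terms: 0.100567 + 0.012369 = 0.112936
Denominator P(¬barking): 0.92·0.79·0.81 + 0.67·0.79·0.19 + 0.42·0.21·0.81 + 0.31·0.21·0.19 = 0.773086
Posterior = 0.112936 / 0.773086 ≈ 0.146

P(intruder | ¬barking) ≈ 0.146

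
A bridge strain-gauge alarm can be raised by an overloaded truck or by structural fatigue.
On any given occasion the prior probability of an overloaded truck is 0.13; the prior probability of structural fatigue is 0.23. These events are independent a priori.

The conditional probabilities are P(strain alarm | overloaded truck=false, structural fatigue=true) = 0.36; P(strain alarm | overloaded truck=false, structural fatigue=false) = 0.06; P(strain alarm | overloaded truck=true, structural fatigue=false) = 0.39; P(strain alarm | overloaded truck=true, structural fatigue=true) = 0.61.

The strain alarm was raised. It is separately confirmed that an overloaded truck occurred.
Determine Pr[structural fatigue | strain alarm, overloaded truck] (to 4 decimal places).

P(strain alarm | overloaded truck) = 0.39*0.77 + 0.61*0.23 = 0.300300 + 0.140300 = 0.440600
Restricting to configurations with structural fatigue present: 0.61*0.23 = 0.140300.
So P(structural fatigue | strain alarm, overloaded truck) = 0.140300/0.440600 ≈ 0.3184.

Pr[structural fatigue | strain alarm, overloaded truck] ≈ 0.3184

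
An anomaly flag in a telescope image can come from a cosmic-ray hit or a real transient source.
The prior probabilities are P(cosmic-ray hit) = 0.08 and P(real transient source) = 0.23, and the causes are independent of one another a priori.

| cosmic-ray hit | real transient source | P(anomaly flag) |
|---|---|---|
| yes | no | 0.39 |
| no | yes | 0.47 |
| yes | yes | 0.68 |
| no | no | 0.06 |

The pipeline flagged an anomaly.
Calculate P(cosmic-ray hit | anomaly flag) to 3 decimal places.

P(cosmic-ray hit | anomaly flag) ≈ 0.205

Sum P(anomaly flag|·) weighted by the priors over the 4 (cosmic-ray hit, real transient source) configurations:
  P(anomaly flag) = 0.06·0.92·0.77 + 0.47·0.92·0.23 + 0.39·0.08·0.77 + 0.68·0.08·0.23
        = 0.042504 + 0.099452 + 0.024024 + 0.012512 = 0.178492
Configurations with cosmic-ray hit contribute 0.036536, so
  P(cosmic-ray hit | anomaly flag) = 0.036536 / 0.178492 ≈ 0.205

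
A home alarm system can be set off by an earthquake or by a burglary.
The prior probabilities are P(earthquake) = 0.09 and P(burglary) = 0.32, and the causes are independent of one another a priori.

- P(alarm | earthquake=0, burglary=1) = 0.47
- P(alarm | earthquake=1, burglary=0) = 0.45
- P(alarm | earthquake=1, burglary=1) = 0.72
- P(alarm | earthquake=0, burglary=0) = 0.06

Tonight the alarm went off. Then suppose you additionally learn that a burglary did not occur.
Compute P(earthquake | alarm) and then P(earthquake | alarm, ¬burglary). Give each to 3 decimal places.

P(earthquake | alarm) ≈ 0.217; P(earthquake | alarm, ¬burglary) ≈ 0.426

For the numerator, keep only earthquake=true terms: 0.027540 + 0.020736 = 0.048276
Normalizer over all consistent configurations: 0.06×0.91×0.68 + 0.47×0.91×0.32 + 0.45×0.09×0.68 + 0.72×0.09×0.32 = 0.222268
P(earthquake | alarm) = 0.048276/0.222268 ≈ 0.217

With the extra evidence:
P(alarm | ¬burglary) = 0.06*0.91 + 0.45*0.09 = 0.054600 + 0.040500 = 0.095100
Restricting to configurations with earthquake present: 0.45*0.09 = 0.040500.
So P(earthquake | alarm, ¬burglary) = 0.040500/0.095100 ≈ 0.426.
With burglary excluded, earthquake must carry more of the explanatory weight for the alarm.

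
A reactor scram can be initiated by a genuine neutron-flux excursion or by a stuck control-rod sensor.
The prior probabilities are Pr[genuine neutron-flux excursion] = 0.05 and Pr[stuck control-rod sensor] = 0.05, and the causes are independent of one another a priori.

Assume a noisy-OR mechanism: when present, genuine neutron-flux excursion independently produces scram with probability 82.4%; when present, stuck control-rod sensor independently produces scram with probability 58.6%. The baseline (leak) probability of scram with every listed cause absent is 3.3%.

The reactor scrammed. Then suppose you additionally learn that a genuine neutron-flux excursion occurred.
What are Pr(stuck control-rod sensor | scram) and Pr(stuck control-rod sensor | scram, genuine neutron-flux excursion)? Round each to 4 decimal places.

Pr(stuck control-rod sensor | scram) ≈ 0.3081; Pr(stuck control-rod sensor | scram, genuine neutron-flux excursion) ≈ 0.0557

Under noisy-OR, P(scram | causes) = 1 − (1−0.033)·∏(1−qᵢ) over the active causes.
For the numerator, keep only stuck control-rod sensor=true terms: 0.028484 + 0.002324 = 0.030808
Normalizer over all consistent configurations: 0.033·0.95·0.95 + 0.599662·0.95·0.05 + 0.829808·0.05·0.95 + 0.929541·0.05·0.05 = 0.100006
P(stuck control-rod sensor | scram) = 0.030808/0.100006 ≈ 0.3081

With the extra evidence:
P(scram | genuine neutron-flux excursion) = 0.829808×0.95 + 0.929541×0.05 = 0.788318 + 0.046477 = 0.834795
The stuck control-rod sensor-present share is 0.929541×0.05 = 0.046477.
Hence the posterior is 0.046477/0.834795 ≈ 0.0557.
Conditioning on genuine neutron-flux excursion lowers the posterior on stuck control-rod sensor: the classic explaining-away effect in a common-effect structure.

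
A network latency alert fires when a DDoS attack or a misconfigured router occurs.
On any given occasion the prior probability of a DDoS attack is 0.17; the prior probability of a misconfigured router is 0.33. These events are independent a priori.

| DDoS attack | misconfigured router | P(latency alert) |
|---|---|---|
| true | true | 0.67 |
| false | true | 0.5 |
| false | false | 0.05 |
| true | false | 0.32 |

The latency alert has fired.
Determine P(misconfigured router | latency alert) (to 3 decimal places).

Numerator (weight on configurations with misconfigured router): 0.136950 + 0.037587 = 0.174537
Normalizer over all consistent configurations: 0.05×0.83×0.67 + 0.5×0.83×0.33 + 0.32×0.17×0.67 + 0.67×0.17×0.33 = 0.238790
Posterior = 0.174537 / 0.238790 ≈ 0.731

P(misconfigured router | latency alert) ≈ 0.731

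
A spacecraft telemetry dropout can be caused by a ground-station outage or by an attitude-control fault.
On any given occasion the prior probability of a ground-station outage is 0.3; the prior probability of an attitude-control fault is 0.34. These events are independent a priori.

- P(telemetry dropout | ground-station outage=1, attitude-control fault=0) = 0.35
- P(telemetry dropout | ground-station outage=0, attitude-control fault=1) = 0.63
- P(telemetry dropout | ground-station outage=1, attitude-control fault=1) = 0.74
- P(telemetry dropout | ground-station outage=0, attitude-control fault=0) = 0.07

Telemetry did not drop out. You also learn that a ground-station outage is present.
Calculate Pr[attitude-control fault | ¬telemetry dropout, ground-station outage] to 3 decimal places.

Pr[attitude-control fault | ¬telemetry dropout, ground-station outage] ≈ 0.171

P(¬telemetry dropout | ground-station outage) = 0.65*0.66 + 0.26*0.34 = 0.429000 + 0.088400 = 0.517400
The attitude-control fault-present share is 0.26*0.34 = 0.088400.
P(attitude-control fault | ¬telemetry dropout, ground-station outage) = 0.088400 / 0.517400 ≈ 0.171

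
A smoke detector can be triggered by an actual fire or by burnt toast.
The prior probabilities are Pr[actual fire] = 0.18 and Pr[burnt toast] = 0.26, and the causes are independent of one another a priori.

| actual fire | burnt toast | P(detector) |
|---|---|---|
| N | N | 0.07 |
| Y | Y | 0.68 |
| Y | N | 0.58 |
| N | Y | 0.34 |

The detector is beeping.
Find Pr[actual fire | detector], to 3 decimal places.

Pr[actual fire | detector] ≈ 0.487

Sum P(detector|·) weighted by the priors over the 4 (actual fire, burnt toast) configurations:
  P(detector) = 0.07·0.82·0.74 + 0.34·0.82·0.26 + 0.58·0.18·0.74 + 0.68·0.18·0.26
        = 0.042476 + 0.072488 + 0.077256 + 0.031824 = 0.224044
Configurations with actual fire contribute 0.109080, so
  P(actual fire | detector) = 0.109080 / 0.224044 ≈ 0.487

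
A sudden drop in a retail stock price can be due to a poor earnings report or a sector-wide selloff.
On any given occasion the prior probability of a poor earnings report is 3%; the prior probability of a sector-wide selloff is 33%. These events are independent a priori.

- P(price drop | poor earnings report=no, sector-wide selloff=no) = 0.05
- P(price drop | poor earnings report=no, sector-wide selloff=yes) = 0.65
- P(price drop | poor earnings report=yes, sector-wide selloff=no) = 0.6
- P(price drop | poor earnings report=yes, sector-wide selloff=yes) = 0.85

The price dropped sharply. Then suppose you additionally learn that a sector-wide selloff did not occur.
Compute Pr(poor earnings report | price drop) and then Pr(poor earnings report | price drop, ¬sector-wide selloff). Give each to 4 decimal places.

Pr(poor earnings report | price drop) ≈ 0.0784; Pr(poor earnings report | price drop, ¬sector-wide selloff) ≈ 0.2707

P(price drop) = 0.05·0.97·0.67 + 0.65·0.97·0.33 + 0.6·0.03·0.67 + 0.85·0.03·0.33 = 0.032495 + 0.208065 + 0.012060 + 0.008415 = 0.261035
Restricting to configurations with poor earnings report present: 0.012060 + 0.008415 = 0.020475.
So P(poor earnings report | price drop) = 0.020475/0.261035 ≈ 0.0784.

Now also conditioning on sector-wide selloff≠true:
P(price drop | ¬sector-wide selloff) = 0.05·0.97 + 0.6·0.03 = 0.048500 + 0.018000 = 0.066500
The poor earnings report-present share is 0.6·0.03 = 0.018000.
P(poor earnings report | price drop, ¬sector-wide selloff) = 0.018000 / 0.066500 ≈ 0.2707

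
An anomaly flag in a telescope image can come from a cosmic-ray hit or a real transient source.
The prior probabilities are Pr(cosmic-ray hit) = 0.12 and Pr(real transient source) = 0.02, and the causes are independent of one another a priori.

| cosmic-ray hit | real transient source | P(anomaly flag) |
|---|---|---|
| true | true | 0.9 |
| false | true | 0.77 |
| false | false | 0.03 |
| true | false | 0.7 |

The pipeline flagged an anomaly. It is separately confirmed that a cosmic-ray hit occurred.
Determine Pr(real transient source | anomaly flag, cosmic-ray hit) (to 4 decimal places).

Pr(real transient source | anomaly flag, cosmic-ray hit) ≈ 0.0256

Weight on real transient source=true, given the evidence: 0.9×0.02 = 0.018000
Denominator P(anomaly flag | cosmic-ray hit): 0.7×0.98 + 0.9×0.02 = 0.704000
Posterior = 0.018000 / 0.704000 ≈ 0.0256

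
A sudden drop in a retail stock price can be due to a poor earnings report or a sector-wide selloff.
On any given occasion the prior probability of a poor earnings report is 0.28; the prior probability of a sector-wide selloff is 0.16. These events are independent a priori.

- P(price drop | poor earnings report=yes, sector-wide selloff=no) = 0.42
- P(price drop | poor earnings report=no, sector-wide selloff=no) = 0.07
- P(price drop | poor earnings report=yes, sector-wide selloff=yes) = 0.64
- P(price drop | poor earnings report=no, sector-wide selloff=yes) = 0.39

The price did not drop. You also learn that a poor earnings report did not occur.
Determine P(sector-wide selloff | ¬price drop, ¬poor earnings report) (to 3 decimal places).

P(sector-wide selloff | ¬price drop, ¬poor earnings report) ≈ 0.111

By total probability over both values of sector-wide selloff:
  P(¬price drop | ¬poor earnings report) = 0.93×0.84 + 0.61×0.16
        = 0.781200 + 0.097600 = 0.878800
Configurations with sector-wide selloff contribute 0.097600, so
  P(sector-wide selloff | ¬price drop, ¬poor earnings report) = 0.097600 / 0.878800 ≈ 0.111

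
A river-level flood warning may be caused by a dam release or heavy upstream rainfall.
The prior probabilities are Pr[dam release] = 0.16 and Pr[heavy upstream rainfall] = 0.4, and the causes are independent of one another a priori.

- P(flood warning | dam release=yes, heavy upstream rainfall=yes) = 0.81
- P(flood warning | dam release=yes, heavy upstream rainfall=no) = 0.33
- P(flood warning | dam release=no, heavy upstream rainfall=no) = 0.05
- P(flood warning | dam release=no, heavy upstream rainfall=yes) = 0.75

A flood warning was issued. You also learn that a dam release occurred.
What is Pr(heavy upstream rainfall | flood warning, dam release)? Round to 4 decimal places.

Pr(heavy upstream rainfall | flood warning, dam release) ≈ 0.6207

P(flood warning | dam release) = 0.33*0.6 + 0.81*0.4 = 0.198000 + 0.324000 = 0.522000
Restricting to configurations with heavy upstream rainfall present: 0.81*0.4 = 0.324000.
P(heavy upstream rainfall | flood warning, dam release) = 0.324000 / 0.522000 ≈ 0.6207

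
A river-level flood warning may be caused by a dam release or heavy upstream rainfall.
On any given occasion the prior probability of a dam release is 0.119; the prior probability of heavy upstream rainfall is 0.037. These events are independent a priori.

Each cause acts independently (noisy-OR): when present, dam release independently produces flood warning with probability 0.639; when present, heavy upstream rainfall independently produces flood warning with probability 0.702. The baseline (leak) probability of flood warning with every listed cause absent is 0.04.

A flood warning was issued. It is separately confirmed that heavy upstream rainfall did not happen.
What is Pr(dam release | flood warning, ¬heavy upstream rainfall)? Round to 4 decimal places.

Under noisy-OR, P(flood warning | causes) = 1 − (1−0.04)·∏(1−qᵢ) over the active causes.
For the numerator, keep only dam release=true terms: 0.65344*0.119 = 0.077759
The normalizing constant is 0.04*0.881 + 0.65344*0.119 = 0.112999
Posterior = 0.077759 / 0.112999 ≈ 0.6881

Pr(dam release | flood warning, ¬heavy upstream rainfall) ≈ 0.6881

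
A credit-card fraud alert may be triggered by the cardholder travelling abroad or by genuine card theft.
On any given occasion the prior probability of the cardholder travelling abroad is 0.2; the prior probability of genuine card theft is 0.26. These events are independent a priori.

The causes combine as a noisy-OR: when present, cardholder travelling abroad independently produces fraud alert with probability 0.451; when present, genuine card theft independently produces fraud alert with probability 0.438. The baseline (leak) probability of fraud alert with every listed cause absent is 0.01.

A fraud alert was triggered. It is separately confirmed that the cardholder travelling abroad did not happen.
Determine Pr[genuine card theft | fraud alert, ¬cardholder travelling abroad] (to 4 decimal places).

Pr[genuine card theft | fraud alert, ¬cardholder travelling abroad] ≈ 0.9397

Under noisy-OR, P(fraud alert | causes) = 1 − (1−0.01)·∏(1−qᵢ) over the active causes.
Weight on genuine card theft=true, given the evidence: 0.44362×0.26 = 0.115341
The normalizing constant is 0.01×0.74 + 0.44362×0.26 = 0.122741
P(genuine card theft | fraud alert, ¬cardholder travelling abroad) = 0.115341/0.122741 ≈ 0.9397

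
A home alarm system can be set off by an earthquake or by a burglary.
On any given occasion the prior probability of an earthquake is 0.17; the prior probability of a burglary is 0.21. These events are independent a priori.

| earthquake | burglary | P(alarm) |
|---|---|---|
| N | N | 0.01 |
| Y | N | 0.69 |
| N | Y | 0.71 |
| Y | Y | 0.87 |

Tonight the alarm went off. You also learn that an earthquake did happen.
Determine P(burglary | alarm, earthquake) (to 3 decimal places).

P(alarm | earthquake) = 0.69×0.79 + 0.87×0.21 = 0.545100 + 0.182700 = 0.727800
Restricting to configurations with burglary present: 0.87×0.21 = 0.182700.
So P(burglary | alarm, earthquake) = 0.182700/0.727800 ≈ 0.251.

P(burglary | alarm, earthquake) ≈ 0.251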